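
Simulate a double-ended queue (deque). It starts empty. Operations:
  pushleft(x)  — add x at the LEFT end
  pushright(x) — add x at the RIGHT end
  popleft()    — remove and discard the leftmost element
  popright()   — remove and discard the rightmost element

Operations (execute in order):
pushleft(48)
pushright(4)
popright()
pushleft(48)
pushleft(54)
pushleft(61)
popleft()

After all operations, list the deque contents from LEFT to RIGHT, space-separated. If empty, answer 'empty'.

pushleft(48): [48]
pushright(4): [48, 4]
popright(): [48]
pushleft(48): [48, 48]
pushleft(54): [54, 48, 48]
pushleft(61): [61, 54, 48, 48]
popleft(): [54, 48, 48]

Answer: 54 48 48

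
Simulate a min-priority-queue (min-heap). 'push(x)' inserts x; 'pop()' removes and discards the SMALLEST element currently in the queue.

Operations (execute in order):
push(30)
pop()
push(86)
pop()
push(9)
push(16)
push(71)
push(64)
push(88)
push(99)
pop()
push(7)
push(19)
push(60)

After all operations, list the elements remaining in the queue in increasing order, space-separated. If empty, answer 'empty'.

push(30): heap contents = [30]
pop() → 30: heap contents = []
push(86): heap contents = [86]
pop() → 86: heap contents = []
push(9): heap contents = [9]
push(16): heap contents = [9, 16]
push(71): heap contents = [9, 16, 71]
push(64): heap contents = [9, 16, 64, 71]
push(88): heap contents = [9, 16, 64, 71, 88]
push(99): heap contents = [9, 16, 64, 71, 88, 99]
pop() → 9: heap contents = [16, 64, 71, 88, 99]
push(7): heap contents = [7, 16, 64, 71, 88, 99]
push(19): heap contents = [7, 16, 19, 64, 71, 88, 99]
push(60): heap contents = [7, 16, 19, 60, 64, 71, 88, 99]

Answer: 7 16 19 60 64 71 88 99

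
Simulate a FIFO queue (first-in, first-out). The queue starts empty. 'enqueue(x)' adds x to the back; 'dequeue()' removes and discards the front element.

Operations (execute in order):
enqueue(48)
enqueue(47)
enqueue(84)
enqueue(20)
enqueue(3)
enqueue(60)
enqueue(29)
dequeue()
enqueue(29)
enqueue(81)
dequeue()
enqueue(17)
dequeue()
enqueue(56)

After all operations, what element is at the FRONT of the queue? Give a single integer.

Answer: 20

Derivation:
enqueue(48): queue = [48]
enqueue(47): queue = [48, 47]
enqueue(84): queue = [48, 47, 84]
enqueue(20): queue = [48, 47, 84, 20]
enqueue(3): queue = [48, 47, 84, 20, 3]
enqueue(60): queue = [48, 47, 84, 20, 3, 60]
enqueue(29): queue = [48, 47, 84, 20, 3, 60, 29]
dequeue(): queue = [47, 84, 20, 3, 60, 29]
enqueue(29): queue = [47, 84, 20, 3, 60, 29, 29]
enqueue(81): queue = [47, 84, 20, 3, 60, 29, 29, 81]
dequeue(): queue = [84, 20, 3, 60, 29, 29, 81]
enqueue(17): queue = [84, 20, 3, 60, 29, 29, 81, 17]
dequeue(): queue = [20, 3, 60, 29, 29, 81, 17]
enqueue(56): queue = [20, 3, 60, 29, 29, 81, 17, 56]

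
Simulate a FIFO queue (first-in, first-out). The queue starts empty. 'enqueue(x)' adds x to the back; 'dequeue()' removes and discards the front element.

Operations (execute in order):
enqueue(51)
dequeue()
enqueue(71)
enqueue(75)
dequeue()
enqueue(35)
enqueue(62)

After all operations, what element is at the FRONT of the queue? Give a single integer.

Answer: 75

Derivation:
enqueue(51): queue = [51]
dequeue(): queue = []
enqueue(71): queue = [71]
enqueue(75): queue = [71, 75]
dequeue(): queue = [75]
enqueue(35): queue = [75, 35]
enqueue(62): queue = [75, 35, 62]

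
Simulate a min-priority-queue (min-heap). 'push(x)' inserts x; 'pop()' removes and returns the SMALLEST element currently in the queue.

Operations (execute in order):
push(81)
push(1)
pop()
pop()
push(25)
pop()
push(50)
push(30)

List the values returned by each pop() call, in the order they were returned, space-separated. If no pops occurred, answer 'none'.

push(81): heap contents = [81]
push(1): heap contents = [1, 81]
pop() → 1: heap contents = [81]
pop() → 81: heap contents = []
push(25): heap contents = [25]
pop() → 25: heap contents = []
push(50): heap contents = [50]
push(30): heap contents = [30, 50]

Answer: 1 81 25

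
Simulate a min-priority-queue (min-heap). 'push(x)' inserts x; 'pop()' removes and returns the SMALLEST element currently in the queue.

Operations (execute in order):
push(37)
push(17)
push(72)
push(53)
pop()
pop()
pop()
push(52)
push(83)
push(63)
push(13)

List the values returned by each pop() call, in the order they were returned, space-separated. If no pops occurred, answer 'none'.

push(37): heap contents = [37]
push(17): heap contents = [17, 37]
push(72): heap contents = [17, 37, 72]
push(53): heap contents = [17, 37, 53, 72]
pop() → 17: heap contents = [37, 53, 72]
pop() → 37: heap contents = [53, 72]
pop() → 53: heap contents = [72]
push(52): heap contents = [52, 72]
push(83): heap contents = [52, 72, 83]
push(63): heap contents = [52, 63, 72, 83]
push(13): heap contents = [13, 52, 63, 72, 83]

Answer: 17 37 53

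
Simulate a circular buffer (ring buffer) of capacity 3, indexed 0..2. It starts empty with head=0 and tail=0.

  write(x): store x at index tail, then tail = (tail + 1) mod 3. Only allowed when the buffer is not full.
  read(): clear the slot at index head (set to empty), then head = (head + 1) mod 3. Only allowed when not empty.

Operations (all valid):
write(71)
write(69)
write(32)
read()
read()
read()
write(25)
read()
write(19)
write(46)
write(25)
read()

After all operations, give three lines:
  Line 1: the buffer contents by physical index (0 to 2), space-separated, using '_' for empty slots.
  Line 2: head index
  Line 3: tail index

Answer: 25 _ 46
2
1

Derivation:
write(71): buf=[71 _ _], head=0, tail=1, size=1
write(69): buf=[71 69 _], head=0, tail=2, size=2
write(32): buf=[71 69 32], head=0, tail=0, size=3
read(): buf=[_ 69 32], head=1, tail=0, size=2
read(): buf=[_ _ 32], head=2, tail=0, size=1
read(): buf=[_ _ _], head=0, tail=0, size=0
write(25): buf=[25 _ _], head=0, tail=1, size=1
read(): buf=[_ _ _], head=1, tail=1, size=0
write(19): buf=[_ 19 _], head=1, tail=2, size=1
write(46): buf=[_ 19 46], head=1, tail=0, size=2
write(25): buf=[25 19 46], head=1, tail=1, size=3
read(): buf=[25 _ 46], head=2, tail=1, size=2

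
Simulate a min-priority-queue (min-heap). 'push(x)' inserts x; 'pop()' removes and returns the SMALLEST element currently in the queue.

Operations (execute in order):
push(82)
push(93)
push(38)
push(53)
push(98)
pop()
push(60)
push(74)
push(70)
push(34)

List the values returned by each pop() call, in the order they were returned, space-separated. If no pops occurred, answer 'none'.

Answer: 38

Derivation:
push(82): heap contents = [82]
push(93): heap contents = [82, 93]
push(38): heap contents = [38, 82, 93]
push(53): heap contents = [38, 53, 82, 93]
push(98): heap contents = [38, 53, 82, 93, 98]
pop() → 38: heap contents = [53, 82, 93, 98]
push(60): heap contents = [53, 60, 82, 93, 98]
push(74): heap contents = [53, 60, 74, 82, 93, 98]
push(70): heap contents = [53, 60, 70, 74, 82, 93, 98]
push(34): heap contents = [34, 53, 60, 70, 74, 82, 93, 98]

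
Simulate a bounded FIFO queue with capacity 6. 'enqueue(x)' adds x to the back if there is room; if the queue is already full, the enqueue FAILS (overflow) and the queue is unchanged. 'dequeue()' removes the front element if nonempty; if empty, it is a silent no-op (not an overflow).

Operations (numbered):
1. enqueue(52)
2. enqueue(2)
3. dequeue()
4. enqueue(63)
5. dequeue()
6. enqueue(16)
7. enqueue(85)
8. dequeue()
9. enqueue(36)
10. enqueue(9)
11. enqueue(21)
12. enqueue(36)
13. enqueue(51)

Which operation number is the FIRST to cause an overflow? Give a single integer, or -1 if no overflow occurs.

1. enqueue(52): size=1
2. enqueue(2): size=2
3. dequeue(): size=1
4. enqueue(63): size=2
5. dequeue(): size=1
6. enqueue(16): size=2
7. enqueue(85): size=3
8. dequeue(): size=2
9. enqueue(36): size=3
10. enqueue(9): size=4
11. enqueue(21): size=5
12. enqueue(36): size=6
13. enqueue(51): size=6=cap → OVERFLOW (fail)

Answer: 13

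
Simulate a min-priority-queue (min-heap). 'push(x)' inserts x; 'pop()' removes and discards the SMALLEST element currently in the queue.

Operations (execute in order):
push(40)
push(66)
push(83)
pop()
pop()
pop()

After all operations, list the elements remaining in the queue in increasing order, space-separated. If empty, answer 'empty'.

Answer: empty

Derivation:
push(40): heap contents = [40]
push(66): heap contents = [40, 66]
push(83): heap contents = [40, 66, 83]
pop() → 40: heap contents = [66, 83]
pop() → 66: heap contents = [83]
pop() → 83: heap contents = []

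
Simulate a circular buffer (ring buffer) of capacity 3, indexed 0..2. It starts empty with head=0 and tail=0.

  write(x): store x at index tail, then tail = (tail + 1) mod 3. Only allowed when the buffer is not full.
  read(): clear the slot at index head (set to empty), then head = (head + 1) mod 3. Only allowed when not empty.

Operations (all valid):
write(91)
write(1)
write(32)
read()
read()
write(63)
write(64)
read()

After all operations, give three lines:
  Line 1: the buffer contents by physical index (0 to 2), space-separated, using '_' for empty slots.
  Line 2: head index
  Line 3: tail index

Answer: 63 64 _
0
2

Derivation:
write(91): buf=[91 _ _], head=0, tail=1, size=1
write(1): buf=[91 1 _], head=0, tail=2, size=2
write(32): buf=[91 1 32], head=0, tail=0, size=3
read(): buf=[_ 1 32], head=1, tail=0, size=2
read(): buf=[_ _ 32], head=2, tail=0, size=1
write(63): buf=[63 _ 32], head=2, tail=1, size=2
write(64): buf=[63 64 32], head=2, tail=2, size=3
read(): buf=[63 64 _], head=0, tail=2, size=2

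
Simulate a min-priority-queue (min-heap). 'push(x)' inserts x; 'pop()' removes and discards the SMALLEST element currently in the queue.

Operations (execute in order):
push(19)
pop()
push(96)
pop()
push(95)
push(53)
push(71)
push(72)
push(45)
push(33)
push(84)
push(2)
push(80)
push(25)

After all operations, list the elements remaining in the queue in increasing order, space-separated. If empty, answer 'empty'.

Answer: 2 25 33 45 53 71 72 80 84 95

Derivation:
push(19): heap contents = [19]
pop() → 19: heap contents = []
push(96): heap contents = [96]
pop() → 96: heap contents = []
push(95): heap contents = [95]
push(53): heap contents = [53, 95]
push(71): heap contents = [53, 71, 95]
push(72): heap contents = [53, 71, 72, 95]
push(45): heap contents = [45, 53, 71, 72, 95]
push(33): heap contents = [33, 45, 53, 71, 72, 95]
push(84): heap contents = [33, 45, 53, 71, 72, 84, 95]
push(2): heap contents = [2, 33, 45, 53, 71, 72, 84, 95]
push(80): heap contents = [2, 33, 45, 53, 71, 72, 80, 84, 95]
push(25): heap contents = [2, 25, 33, 45, 53, 71, 72, 80, 84, 95]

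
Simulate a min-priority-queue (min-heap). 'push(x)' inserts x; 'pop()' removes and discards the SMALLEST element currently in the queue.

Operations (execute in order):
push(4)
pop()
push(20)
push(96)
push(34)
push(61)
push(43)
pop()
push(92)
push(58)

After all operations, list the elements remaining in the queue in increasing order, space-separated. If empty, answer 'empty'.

Answer: 34 43 58 61 92 96

Derivation:
push(4): heap contents = [4]
pop() → 4: heap contents = []
push(20): heap contents = [20]
push(96): heap contents = [20, 96]
push(34): heap contents = [20, 34, 96]
push(61): heap contents = [20, 34, 61, 96]
push(43): heap contents = [20, 34, 43, 61, 96]
pop() → 20: heap contents = [34, 43, 61, 96]
push(92): heap contents = [34, 43, 61, 92, 96]
push(58): heap contents = [34, 43, 58, 61, 92, 96]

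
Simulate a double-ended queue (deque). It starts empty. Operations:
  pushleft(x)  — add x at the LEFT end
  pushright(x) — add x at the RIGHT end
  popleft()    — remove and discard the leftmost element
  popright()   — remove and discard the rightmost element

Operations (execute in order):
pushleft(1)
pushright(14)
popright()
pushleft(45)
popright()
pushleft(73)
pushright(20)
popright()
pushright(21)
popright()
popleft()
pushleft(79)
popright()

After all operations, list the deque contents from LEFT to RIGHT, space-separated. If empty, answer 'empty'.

Answer: 79

Derivation:
pushleft(1): [1]
pushright(14): [1, 14]
popright(): [1]
pushleft(45): [45, 1]
popright(): [45]
pushleft(73): [73, 45]
pushright(20): [73, 45, 20]
popright(): [73, 45]
pushright(21): [73, 45, 21]
popright(): [73, 45]
popleft(): [45]
pushleft(79): [79, 45]
popright(): [79]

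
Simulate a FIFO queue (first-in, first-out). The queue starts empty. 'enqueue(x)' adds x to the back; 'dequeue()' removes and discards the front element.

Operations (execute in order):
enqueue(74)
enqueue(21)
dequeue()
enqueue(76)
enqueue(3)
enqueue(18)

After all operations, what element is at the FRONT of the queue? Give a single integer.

Answer: 21

Derivation:
enqueue(74): queue = [74]
enqueue(21): queue = [74, 21]
dequeue(): queue = [21]
enqueue(76): queue = [21, 76]
enqueue(3): queue = [21, 76, 3]
enqueue(18): queue = [21, 76, 3, 18]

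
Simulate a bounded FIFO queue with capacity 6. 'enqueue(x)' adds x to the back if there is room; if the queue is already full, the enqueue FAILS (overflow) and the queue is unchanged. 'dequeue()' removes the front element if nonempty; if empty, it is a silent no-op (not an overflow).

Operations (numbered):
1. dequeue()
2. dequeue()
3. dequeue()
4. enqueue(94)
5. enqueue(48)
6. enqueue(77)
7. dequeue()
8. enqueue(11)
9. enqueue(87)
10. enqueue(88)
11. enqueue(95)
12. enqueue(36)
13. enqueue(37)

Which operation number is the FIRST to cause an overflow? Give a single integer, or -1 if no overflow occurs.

Answer: 12

Derivation:
1. dequeue(): empty, no-op, size=0
2. dequeue(): empty, no-op, size=0
3. dequeue(): empty, no-op, size=0
4. enqueue(94): size=1
5. enqueue(48): size=2
6. enqueue(77): size=3
7. dequeue(): size=2
8. enqueue(11): size=3
9. enqueue(87): size=4
10. enqueue(88): size=5
11. enqueue(95): size=6
12. enqueue(36): size=6=cap → OVERFLOW (fail)
13. enqueue(37): size=6=cap → OVERFLOW (fail)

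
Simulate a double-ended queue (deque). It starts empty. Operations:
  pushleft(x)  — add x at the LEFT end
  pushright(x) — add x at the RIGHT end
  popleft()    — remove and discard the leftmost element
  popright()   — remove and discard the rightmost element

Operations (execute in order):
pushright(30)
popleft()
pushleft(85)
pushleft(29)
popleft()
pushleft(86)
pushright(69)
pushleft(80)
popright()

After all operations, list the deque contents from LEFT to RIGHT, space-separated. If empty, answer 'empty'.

pushright(30): [30]
popleft(): []
pushleft(85): [85]
pushleft(29): [29, 85]
popleft(): [85]
pushleft(86): [86, 85]
pushright(69): [86, 85, 69]
pushleft(80): [80, 86, 85, 69]
popright(): [80, 86, 85]

Answer: 80 86 85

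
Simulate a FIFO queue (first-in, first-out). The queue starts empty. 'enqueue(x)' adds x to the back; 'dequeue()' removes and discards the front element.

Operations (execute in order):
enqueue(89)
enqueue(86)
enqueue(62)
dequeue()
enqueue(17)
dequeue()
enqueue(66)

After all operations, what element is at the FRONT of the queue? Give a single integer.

enqueue(89): queue = [89]
enqueue(86): queue = [89, 86]
enqueue(62): queue = [89, 86, 62]
dequeue(): queue = [86, 62]
enqueue(17): queue = [86, 62, 17]
dequeue(): queue = [62, 17]
enqueue(66): queue = [62, 17, 66]

Answer: 62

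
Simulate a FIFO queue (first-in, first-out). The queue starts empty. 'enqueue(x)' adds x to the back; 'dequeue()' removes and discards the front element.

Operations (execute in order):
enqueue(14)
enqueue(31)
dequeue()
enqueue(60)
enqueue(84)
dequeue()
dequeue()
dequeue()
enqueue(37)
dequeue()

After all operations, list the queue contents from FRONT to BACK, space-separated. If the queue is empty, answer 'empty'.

Answer: empty

Derivation:
enqueue(14): [14]
enqueue(31): [14, 31]
dequeue(): [31]
enqueue(60): [31, 60]
enqueue(84): [31, 60, 84]
dequeue(): [60, 84]
dequeue(): [84]
dequeue(): []
enqueue(37): [37]
dequeue(): []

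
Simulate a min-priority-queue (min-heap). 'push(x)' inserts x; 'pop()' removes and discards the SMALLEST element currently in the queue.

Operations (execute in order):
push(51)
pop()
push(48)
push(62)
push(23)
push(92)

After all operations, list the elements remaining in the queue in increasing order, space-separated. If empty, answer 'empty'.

Answer: 23 48 62 92

Derivation:
push(51): heap contents = [51]
pop() → 51: heap contents = []
push(48): heap contents = [48]
push(62): heap contents = [48, 62]
push(23): heap contents = [23, 48, 62]
push(92): heap contents = [23, 48, 62, 92]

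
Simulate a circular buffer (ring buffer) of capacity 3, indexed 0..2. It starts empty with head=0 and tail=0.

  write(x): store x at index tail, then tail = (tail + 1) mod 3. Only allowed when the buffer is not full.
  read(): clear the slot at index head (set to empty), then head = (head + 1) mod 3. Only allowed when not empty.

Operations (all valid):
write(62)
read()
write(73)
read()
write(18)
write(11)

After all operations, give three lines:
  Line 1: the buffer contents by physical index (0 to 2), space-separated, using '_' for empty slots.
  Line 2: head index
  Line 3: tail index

Answer: 11 _ 18
2
1

Derivation:
write(62): buf=[62 _ _], head=0, tail=1, size=1
read(): buf=[_ _ _], head=1, tail=1, size=0
write(73): buf=[_ 73 _], head=1, tail=2, size=1
read(): buf=[_ _ _], head=2, tail=2, size=0
write(18): buf=[_ _ 18], head=2, tail=0, size=1
write(11): buf=[11 _ 18], head=2, tail=1, size=2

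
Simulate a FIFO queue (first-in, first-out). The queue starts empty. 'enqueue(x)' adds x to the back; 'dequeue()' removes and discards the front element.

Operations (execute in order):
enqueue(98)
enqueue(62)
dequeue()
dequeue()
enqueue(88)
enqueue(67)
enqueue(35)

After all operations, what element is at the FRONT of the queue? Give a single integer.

enqueue(98): queue = [98]
enqueue(62): queue = [98, 62]
dequeue(): queue = [62]
dequeue(): queue = []
enqueue(88): queue = [88]
enqueue(67): queue = [88, 67]
enqueue(35): queue = [88, 67, 35]

Answer: 88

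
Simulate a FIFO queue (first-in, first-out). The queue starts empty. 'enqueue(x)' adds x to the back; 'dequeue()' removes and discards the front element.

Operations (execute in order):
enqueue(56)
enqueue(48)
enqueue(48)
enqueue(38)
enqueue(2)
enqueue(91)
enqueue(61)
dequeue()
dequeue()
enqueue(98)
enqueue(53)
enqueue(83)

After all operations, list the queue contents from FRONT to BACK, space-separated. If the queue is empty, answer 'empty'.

enqueue(56): [56]
enqueue(48): [56, 48]
enqueue(48): [56, 48, 48]
enqueue(38): [56, 48, 48, 38]
enqueue(2): [56, 48, 48, 38, 2]
enqueue(91): [56, 48, 48, 38, 2, 91]
enqueue(61): [56, 48, 48, 38, 2, 91, 61]
dequeue(): [48, 48, 38, 2, 91, 61]
dequeue(): [48, 38, 2, 91, 61]
enqueue(98): [48, 38, 2, 91, 61, 98]
enqueue(53): [48, 38, 2, 91, 61, 98, 53]
enqueue(83): [48, 38, 2, 91, 61, 98, 53, 83]

Answer: 48 38 2 91 61 98 53 83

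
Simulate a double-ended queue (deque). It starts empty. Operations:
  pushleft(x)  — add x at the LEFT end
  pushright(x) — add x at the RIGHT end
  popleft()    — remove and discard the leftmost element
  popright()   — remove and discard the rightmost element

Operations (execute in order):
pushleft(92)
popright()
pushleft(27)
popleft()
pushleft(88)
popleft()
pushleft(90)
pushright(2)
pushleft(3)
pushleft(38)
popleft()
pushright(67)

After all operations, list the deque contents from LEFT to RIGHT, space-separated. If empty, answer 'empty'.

pushleft(92): [92]
popright(): []
pushleft(27): [27]
popleft(): []
pushleft(88): [88]
popleft(): []
pushleft(90): [90]
pushright(2): [90, 2]
pushleft(3): [3, 90, 2]
pushleft(38): [38, 3, 90, 2]
popleft(): [3, 90, 2]
pushright(67): [3, 90, 2, 67]

Answer: 3 90 2 67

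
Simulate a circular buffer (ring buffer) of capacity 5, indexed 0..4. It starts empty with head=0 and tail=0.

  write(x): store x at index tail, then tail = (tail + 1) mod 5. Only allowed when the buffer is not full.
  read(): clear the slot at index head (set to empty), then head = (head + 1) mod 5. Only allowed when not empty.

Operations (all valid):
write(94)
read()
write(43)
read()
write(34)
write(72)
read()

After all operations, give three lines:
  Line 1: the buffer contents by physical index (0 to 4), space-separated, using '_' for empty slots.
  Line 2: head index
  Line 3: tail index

Answer: _ _ _ 72 _
3
4

Derivation:
write(94): buf=[94 _ _ _ _], head=0, tail=1, size=1
read(): buf=[_ _ _ _ _], head=1, tail=1, size=0
write(43): buf=[_ 43 _ _ _], head=1, tail=2, size=1
read(): buf=[_ _ _ _ _], head=2, tail=2, size=0
write(34): buf=[_ _ 34 _ _], head=2, tail=3, size=1
write(72): buf=[_ _ 34 72 _], head=2, tail=4, size=2
read(): buf=[_ _ _ 72 _], head=3, tail=4, size=1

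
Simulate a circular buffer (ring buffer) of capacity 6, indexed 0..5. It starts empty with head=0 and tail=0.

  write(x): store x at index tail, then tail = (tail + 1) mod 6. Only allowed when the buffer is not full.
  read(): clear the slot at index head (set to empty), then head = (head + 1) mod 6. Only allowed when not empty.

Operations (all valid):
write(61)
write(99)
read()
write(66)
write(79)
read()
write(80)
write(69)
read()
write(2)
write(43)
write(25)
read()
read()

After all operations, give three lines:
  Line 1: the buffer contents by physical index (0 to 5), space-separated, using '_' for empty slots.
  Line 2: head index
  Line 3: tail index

Answer: 2 43 25 _ _ 69
5
3

Derivation:
write(61): buf=[61 _ _ _ _ _], head=0, tail=1, size=1
write(99): buf=[61 99 _ _ _ _], head=0, tail=2, size=2
read(): buf=[_ 99 _ _ _ _], head=1, tail=2, size=1
write(66): buf=[_ 99 66 _ _ _], head=1, tail=3, size=2
write(79): buf=[_ 99 66 79 _ _], head=1, tail=4, size=3
read(): buf=[_ _ 66 79 _ _], head=2, tail=4, size=2
write(80): buf=[_ _ 66 79 80 _], head=2, tail=5, size=3
write(69): buf=[_ _ 66 79 80 69], head=2, tail=0, size=4
read(): buf=[_ _ _ 79 80 69], head=3, tail=0, size=3
write(2): buf=[2 _ _ 79 80 69], head=3, tail=1, size=4
write(43): buf=[2 43 _ 79 80 69], head=3, tail=2, size=5
write(25): buf=[2 43 25 79 80 69], head=3, tail=3, size=6
read(): buf=[2 43 25 _ 80 69], head=4, tail=3, size=5
read(): buf=[2 43 25 _ _ 69], head=5, tail=3, size=4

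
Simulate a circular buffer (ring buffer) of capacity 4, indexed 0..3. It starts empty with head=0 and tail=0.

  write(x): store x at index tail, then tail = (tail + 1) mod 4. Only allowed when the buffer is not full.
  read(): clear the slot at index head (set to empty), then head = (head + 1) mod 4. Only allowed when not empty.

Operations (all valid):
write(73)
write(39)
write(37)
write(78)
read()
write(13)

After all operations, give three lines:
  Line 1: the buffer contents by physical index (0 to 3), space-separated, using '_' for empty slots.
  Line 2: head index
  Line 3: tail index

write(73): buf=[73 _ _ _], head=0, tail=1, size=1
write(39): buf=[73 39 _ _], head=0, tail=2, size=2
write(37): buf=[73 39 37 _], head=0, tail=3, size=3
write(78): buf=[73 39 37 78], head=0, tail=0, size=4
read(): buf=[_ 39 37 78], head=1, tail=0, size=3
write(13): buf=[13 39 37 78], head=1, tail=1, size=4

Answer: 13 39 37 78
1
1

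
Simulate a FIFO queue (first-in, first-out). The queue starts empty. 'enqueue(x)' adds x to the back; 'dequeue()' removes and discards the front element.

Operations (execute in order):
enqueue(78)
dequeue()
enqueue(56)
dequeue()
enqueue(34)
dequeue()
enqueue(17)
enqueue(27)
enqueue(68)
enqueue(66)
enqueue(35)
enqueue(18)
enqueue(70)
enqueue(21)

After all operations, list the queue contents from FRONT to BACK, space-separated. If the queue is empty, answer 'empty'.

enqueue(78): [78]
dequeue(): []
enqueue(56): [56]
dequeue(): []
enqueue(34): [34]
dequeue(): []
enqueue(17): [17]
enqueue(27): [17, 27]
enqueue(68): [17, 27, 68]
enqueue(66): [17, 27, 68, 66]
enqueue(35): [17, 27, 68, 66, 35]
enqueue(18): [17, 27, 68, 66, 35, 18]
enqueue(70): [17, 27, 68, 66, 35, 18, 70]
enqueue(21): [17, 27, 68, 66, 35, 18, 70, 21]

Answer: 17 27 68 66 35 18 70 21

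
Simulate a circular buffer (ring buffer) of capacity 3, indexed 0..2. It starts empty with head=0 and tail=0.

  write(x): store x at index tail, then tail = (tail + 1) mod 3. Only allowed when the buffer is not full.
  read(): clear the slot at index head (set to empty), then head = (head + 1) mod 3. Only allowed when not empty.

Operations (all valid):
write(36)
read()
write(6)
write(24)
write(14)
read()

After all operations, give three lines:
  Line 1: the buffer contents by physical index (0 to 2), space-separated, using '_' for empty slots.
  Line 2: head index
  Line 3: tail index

write(36): buf=[36 _ _], head=0, tail=1, size=1
read(): buf=[_ _ _], head=1, tail=1, size=0
write(6): buf=[_ 6 _], head=1, tail=2, size=1
write(24): buf=[_ 6 24], head=1, tail=0, size=2
write(14): buf=[14 6 24], head=1, tail=1, size=3
read(): buf=[14 _ 24], head=2, tail=1, size=2

Answer: 14 _ 24
2
1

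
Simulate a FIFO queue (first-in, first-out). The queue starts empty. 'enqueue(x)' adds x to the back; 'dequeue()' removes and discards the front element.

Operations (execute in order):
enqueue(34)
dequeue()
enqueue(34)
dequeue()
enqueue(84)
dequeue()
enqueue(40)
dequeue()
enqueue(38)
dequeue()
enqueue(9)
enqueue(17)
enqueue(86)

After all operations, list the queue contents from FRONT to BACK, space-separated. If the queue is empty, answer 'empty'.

enqueue(34): [34]
dequeue(): []
enqueue(34): [34]
dequeue(): []
enqueue(84): [84]
dequeue(): []
enqueue(40): [40]
dequeue(): []
enqueue(38): [38]
dequeue(): []
enqueue(9): [9]
enqueue(17): [9, 17]
enqueue(86): [9, 17, 86]

Answer: 9 17 86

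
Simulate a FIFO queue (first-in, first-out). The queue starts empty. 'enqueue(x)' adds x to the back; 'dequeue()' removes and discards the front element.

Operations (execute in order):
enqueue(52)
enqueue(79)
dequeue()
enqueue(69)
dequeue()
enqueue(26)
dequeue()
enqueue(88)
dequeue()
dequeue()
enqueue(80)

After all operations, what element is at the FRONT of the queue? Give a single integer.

enqueue(52): queue = [52]
enqueue(79): queue = [52, 79]
dequeue(): queue = [79]
enqueue(69): queue = [79, 69]
dequeue(): queue = [69]
enqueue(26): queue = [69, 26]
dequeue(): queue = [26]
enqueue(88): queue = [26, 88]
dequeue(): queue = [88]
dequeue(): queue = []
enqueue(80): queue = [80]

Answer: 80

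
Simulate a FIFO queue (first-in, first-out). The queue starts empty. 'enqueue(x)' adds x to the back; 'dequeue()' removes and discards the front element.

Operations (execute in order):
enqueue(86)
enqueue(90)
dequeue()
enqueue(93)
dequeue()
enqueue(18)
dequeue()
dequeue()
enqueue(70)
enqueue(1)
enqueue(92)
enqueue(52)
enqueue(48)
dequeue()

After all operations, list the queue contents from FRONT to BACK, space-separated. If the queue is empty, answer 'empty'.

Answer: 1 92 52 48

Derivation:
enqueue(86): [86]
enqueue(90): [86, 90]
dequeue(): [90]
enqueue(93): [90, 93]
dequeue(): [93]
enqueue(18): [93, 18]
dequeue(): [18]
dequeue(): []
enqueue(70): [70]
enqueue(1): [70, 1]
enqueue(92): [70, 1, 92]
enqueue(52): [70, 1, 92, 52]
enqueue(48): [70, 1, 92, 52, 48]
dequeue(): [1, 92, 52, 48]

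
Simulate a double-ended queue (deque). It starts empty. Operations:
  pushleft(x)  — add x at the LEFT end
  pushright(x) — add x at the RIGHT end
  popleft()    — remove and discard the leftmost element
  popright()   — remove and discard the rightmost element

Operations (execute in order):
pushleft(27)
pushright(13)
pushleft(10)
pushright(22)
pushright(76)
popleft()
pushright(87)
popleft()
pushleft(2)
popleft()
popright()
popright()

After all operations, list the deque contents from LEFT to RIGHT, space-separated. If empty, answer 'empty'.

Answer: 13 22

Derivation:
pushleft(27): [27]
pushright(13): [27, 13]
pushleft(10): [10, 27, 13]
pushright(22): [10, 27, 13, 22]
pushright(76): [10, 27, 13, 22, 76]
popleft(): [27, 13, 22, 76]
pushright(87): [27, 13, 22, 76, 87]
popleft(): [13, 22, 76, 87]
pushleft(2): [2, 13, 22, 76, 87]
popleft(): [13, 22, 76, 87]
popright(): [13, 22, 76]
popright(): [13, 22]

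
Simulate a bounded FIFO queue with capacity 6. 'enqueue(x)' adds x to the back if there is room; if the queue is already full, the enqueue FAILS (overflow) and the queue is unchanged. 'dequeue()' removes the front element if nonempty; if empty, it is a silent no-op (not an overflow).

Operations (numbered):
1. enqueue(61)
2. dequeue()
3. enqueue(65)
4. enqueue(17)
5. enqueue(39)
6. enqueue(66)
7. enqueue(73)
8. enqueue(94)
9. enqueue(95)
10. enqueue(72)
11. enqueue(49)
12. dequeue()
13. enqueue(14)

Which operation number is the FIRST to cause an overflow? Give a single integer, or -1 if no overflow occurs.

Answer: 9

Derivation:
1. enqueue(61): size=1
2. dequeue(): size=0
3. enqueue(65): size=1
4. enqueue(17): size=2
5. enqueue(39): size=3
6. enqueue(66): size=4
7. enqueue(73): size=5
8. enqueue(94): size=6
9. enqueue(95): size=6=cap → OVERFLOW (fail)
10. enqueue(72): size=6=cap → OVERFLOW (fail)
11. enqueue(49): size=6=cap → OVERFLOW (fail)
12. dequeue(): size=5
13. enqueue(14): size=6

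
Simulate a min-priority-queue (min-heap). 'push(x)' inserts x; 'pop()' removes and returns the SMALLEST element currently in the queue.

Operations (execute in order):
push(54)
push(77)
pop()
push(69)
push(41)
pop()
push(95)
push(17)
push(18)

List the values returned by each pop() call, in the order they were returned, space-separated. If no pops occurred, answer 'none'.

push(54): heap contents = [54]
push(77): heap contents = [54, 77]
pop() → 54: heap contents = [77]
push(69): heap contents = [69, 77]
push(41): heap contents = [41, 69, 77]
pop() → 41: heap contents = [69, 77]
push(95): heap contents = [69, 77, 95]
push(17): heap contents = [17, 69, 77, 95]
push(18): heap contents = [17, 18, 69, 77, 95]

Answer: 54 41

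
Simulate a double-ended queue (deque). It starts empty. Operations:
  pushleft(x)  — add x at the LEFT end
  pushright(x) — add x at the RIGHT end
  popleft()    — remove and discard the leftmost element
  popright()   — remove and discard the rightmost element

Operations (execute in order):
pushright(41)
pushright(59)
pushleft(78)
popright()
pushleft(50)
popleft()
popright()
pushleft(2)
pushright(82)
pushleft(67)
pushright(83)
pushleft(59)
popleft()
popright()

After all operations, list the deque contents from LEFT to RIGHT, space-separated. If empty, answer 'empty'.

Answer: 67 2 78 82

Derivation:
pushright(41): [41]
pushright(59): [41, 59]
pushleft(78): [78, 41, 59]
popright(): [78, 41]
pushleft(50): [50, 78, 41]
popleft(): [78, 41]
popright(): [78]
pushleft(2): [2, 78]
pushright(82): [2, 78, 82]
pushleft(67): [67, 2, 78, 82]
pushright(83): [67, 2, 78, 82, 83]
pushleft(59): [59, 67, 2, 78, 82, 83]
popleft(): [67, 2, 78, 82, 83]
popright(): [67, 2, 78, 82]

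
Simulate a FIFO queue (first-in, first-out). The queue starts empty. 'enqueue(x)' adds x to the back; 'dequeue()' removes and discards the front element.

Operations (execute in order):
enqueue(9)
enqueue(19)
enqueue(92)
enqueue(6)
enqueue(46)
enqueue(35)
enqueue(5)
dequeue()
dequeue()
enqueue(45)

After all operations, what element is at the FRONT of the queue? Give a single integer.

enqueue(9): queue = [9]
enqueue(19): queue = [9, 19]
enqueue(92): queue = [9, 19, 92]
enqueue(6): queue = [9, 19, 92, 6]
enqueue(46): queue = [9, 19, 92, 6, 46]
enqueue(35): queue = [9, 19, 92, 6, 46, 35]
enqueue(5): queue = [9, 19, 92, 6, 46, 35, 5]
dequeue(): queue = [19, 92, 6, 46, 35, 5]
dequeue(): queue = [92, 6, 46, 35, 5]
enqueue(45): queue = [92, 6, 46, 35, 5, 45]

Answer: 92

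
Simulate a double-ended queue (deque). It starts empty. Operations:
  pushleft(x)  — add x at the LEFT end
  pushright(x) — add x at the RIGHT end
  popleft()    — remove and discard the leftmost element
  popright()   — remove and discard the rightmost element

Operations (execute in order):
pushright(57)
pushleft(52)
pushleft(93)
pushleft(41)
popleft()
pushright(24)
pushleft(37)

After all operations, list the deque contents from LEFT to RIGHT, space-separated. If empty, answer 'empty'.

Answer: 37 93 52 57 24

Derivation:
pushright(57): [57]
pushleft(52): [52, 57]
pushleft(93): [93, 52, 57]
pushleft(41): [41, 93, 52, 57]
popleft(): [93, 52, 57]
pushright(24): [93, 52, 57, 24]
pushleft(37): [37, 93, 52, 57, 24]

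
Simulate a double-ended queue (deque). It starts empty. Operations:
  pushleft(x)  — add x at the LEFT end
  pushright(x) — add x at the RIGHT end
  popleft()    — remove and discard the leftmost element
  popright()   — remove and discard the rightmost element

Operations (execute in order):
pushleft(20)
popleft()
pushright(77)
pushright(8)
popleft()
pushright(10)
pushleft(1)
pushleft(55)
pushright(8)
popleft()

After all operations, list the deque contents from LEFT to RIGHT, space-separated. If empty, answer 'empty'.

pushleft(20): [20]
popleft(): []
pushright(77): [77]
pushright(8): [77, 8]
popleft(): [8]
pushright(10): [8, 10]
pushleft(1): [1, 8, 10]
pushleft(55): [55, 1, 8, 10]
pushright(8): [55, 1, 8, 10, 8]
popleft(): [1, 8, 10, 8]

Answer: 1 8 10 8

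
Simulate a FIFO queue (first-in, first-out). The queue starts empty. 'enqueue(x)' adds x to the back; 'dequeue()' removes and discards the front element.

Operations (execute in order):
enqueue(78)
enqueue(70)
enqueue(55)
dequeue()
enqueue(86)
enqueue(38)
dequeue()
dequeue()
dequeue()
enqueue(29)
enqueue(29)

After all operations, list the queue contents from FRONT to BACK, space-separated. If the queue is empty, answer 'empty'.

enqueue(78): [78]
enqueue(70): [78, 70]
enqueue(55): [78, 70, 55]
dequeue(): [70, 55]
enqueue(86): [70, 55, 86]
enqueue(38): [70, 55, 86, 38]
dequeue(): [55, 86, 38]
dequeue(): [86, 38]
dequeue(): [38]
enqueue(29): [38, 29]
enqueue(29): [38, 29, 29]

Answer: 38 29 29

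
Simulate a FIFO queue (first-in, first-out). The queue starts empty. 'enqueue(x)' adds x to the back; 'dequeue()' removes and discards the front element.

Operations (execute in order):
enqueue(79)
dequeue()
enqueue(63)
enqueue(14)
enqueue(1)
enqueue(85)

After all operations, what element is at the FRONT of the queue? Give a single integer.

Answer: 63

Derivation:
enqueue(79): queue = [79]
dequeue(): queue = []
enqueue(63): queue = [63]
enqueue(14): queue = [63, 14]
enqueue(1): queue = [63, 14, 1]
enqueue(85): queue = [63, 14, 1, 85]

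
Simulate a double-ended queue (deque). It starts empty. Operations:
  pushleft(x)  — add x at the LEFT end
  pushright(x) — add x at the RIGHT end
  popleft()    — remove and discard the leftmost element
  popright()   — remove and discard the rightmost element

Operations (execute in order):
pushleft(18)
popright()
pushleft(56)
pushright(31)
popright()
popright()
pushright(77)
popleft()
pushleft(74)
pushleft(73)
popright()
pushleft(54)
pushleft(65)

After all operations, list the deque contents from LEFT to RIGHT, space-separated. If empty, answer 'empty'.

Answer: 65 54 73

Derivation:
pushleft(18): [18]
popright(): []
pushleft(56): [56]
pushright(31): [56, 31]
popright(): [56]
popright(): []
pushright(77): [77]
popleft(): []
pushleft(74): [74]
pushleft(73): [73, 74]
popright(): [73]
pushleft(54): [54, 73]
pushleft(65): [65, 54, 73]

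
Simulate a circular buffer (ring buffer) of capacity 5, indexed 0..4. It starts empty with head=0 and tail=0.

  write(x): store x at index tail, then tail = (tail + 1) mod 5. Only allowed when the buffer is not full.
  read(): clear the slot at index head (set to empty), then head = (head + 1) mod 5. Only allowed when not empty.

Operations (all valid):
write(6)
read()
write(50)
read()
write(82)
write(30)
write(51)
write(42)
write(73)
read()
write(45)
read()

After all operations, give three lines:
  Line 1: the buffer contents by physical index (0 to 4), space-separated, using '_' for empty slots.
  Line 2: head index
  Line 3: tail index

Answer: 42 73 45 _ 51
4
3

Derivation:
write(6): buf=[6 _ _ _ _], head=0, tail=1, size=1
read(): buf=[_ _ _ _ _], head=1, tail=1, size=0
write(50): buf=[_ 50 _ _ _], head=1, tail=2, size=1
read(): buf=[_ _ _ _ _], head=2, tail=2, size=0
write(82): buf=[_ _ 82 _ _], head=2, tail=3, size=1
write(30): buf=[_ _ 82 30 _], head=2, tail=4, size=2
write(51): buf=[_ _ 82 30 51], head=2, tail=0, size=3
write(42): buf=[42 _ 82 30 51], head=2, tail=1, size=4
write(73): buf=[42 73 82 30 51], head=2, tail=2, size=5
read(): buf=[42 73 _ 30 51], head=3, tail=2, size=4
write(45): buf=[42 73 45 30 51], head=3, tail=3, size=5
read(): buf=[42 73 45 _ 51], head=4, tail=3, size=4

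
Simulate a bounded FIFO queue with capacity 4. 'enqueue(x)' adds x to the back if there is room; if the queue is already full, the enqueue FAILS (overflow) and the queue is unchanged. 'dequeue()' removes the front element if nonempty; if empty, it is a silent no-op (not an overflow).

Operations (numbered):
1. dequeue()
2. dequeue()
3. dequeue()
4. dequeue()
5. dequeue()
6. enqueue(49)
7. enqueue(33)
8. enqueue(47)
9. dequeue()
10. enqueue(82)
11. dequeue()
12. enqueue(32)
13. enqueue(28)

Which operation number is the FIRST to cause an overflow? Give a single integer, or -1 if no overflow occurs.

1. dequeue(): empty, no-op, size=0
2. dequeue(): empty, no-op, size=0
3. dequeue(): empty, no-op, size=0
4. dequeue(): empty, no-op, size=0
5. dequeue(): empty, no-op, size=0
6. enqueue(49): size=1
7. enqueue(33): size=2
8. enqueue(47): size=3
9. dequeue(): size=2
10. enqueue(82): size=3
11. dequeue(): size=2
12. enqueue(32): size=3
13. enqueue(28): size=4

Answer: -1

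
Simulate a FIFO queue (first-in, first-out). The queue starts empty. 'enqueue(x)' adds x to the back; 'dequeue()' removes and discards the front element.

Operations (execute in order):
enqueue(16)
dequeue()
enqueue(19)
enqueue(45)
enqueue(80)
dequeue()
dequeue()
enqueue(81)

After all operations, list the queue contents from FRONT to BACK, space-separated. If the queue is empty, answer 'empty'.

Answer: 80 81

Derivation:
enqueue(16): [16]
dequeue(): []
enqueue(19): [19]
enqueue(45): [19, 45]
enqueue(80): [19, 45, 80]
dequeue(): [45, 80]
dequeue(): [80]
enqueue(81): [80, 81]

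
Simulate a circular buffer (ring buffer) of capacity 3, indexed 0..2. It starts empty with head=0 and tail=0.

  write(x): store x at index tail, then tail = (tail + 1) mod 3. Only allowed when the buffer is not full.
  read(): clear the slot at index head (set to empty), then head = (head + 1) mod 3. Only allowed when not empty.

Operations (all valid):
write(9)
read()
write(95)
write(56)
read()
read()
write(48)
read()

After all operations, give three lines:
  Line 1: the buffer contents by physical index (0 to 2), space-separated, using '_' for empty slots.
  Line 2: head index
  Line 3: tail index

Answer: _ _ _
1
1

Derivation:
write(9): buf=[9 _ _], head=0, tail=1, size=1
read(): buf=[_ _ _], head=1, tail=1, size=0
write(95): buf=[_ 95 _], head=1, tail=2, size=1
write(56): buf=[_ 95 56], head=1, tail=0, size=2
read(): buf=[_ _ 56], head=2, tail=0, size=1
read(): buf=[_ _ _], head=0, tail=0, size=0
write(48): buf=[48 _ _], head=0, tail=1, size=1
read(): buf=[_ _ _], head=1, tail=1, size=0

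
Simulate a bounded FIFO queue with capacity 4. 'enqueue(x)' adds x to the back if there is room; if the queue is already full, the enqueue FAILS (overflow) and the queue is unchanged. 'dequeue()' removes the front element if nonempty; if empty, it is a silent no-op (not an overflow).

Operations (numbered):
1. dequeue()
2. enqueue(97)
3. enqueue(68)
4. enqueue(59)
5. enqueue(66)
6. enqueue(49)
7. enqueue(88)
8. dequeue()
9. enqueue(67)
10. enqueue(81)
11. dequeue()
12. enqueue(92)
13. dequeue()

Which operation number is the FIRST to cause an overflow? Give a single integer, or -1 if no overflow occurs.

1. dequeue(): empty, no-op, size=0
2. enqueue(97): size=1
3. enqueue(68): size=2
4. enqueue(59): size=3
5. enqueue(66): size=4
6. enqueue(49): size=4=cap → OVERFLOW (fail)
7. enqueue(88): size=4=cap → OVERFLOW (fail)
8. dequeue(): size=3
9. enqueue(67): size=4
10. enqueue(81): size=4=cap → OVERFLOW (fail)
11. dequeue(): size=3
12. enqueue(92): size=4
13. dequeue(): size=3

Answer: 6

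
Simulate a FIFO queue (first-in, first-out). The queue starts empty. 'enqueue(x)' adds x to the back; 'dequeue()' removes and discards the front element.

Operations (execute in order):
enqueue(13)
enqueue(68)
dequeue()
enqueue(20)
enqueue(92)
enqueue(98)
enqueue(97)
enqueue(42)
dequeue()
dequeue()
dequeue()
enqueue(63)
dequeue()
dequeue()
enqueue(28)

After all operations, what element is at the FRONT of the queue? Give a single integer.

enqueue(13): queue = [13]
enqueue(68): queue = [13, 68]
dequeue(): queue = [68]
enqueue(20): queue = [68, 20]
enqueue(92): queue = [68, 20, 92]
enqueue(98): queue = [68, 20, 92, 98]
enqueue(97): queue = [68, 20, 92, 98, 97]
enqueue(42): queue = [68, 20, 92, 98, 97, 42]
dequeue(): queue = [20, 92, 98, 97, 42]
dequeue(): queue = [92, 98, 97, 42]
dequeue(): queue = [98, 97, 42]
enqueue(63): queue = [98, 97, 42, 63]
dequeue(): queue = [97, 42, 63]
dequeue(): queue = [42, 63]
enqueue(28): queue = [42, 63, 28]

Answer: 42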